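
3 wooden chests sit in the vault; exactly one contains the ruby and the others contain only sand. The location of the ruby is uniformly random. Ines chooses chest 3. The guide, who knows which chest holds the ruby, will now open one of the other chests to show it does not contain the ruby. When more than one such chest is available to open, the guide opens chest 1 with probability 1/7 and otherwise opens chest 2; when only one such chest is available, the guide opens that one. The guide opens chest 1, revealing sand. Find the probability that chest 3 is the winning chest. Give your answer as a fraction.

Condition on the true location of the ruby.
If it is in chest 1 (prior 1/3): the guide opened chest 1, so this case is ruled out; weight (1/3)·0 = 0.
If it is in chest 2 (prior 1/3): only chest 1 is available, probability 1; weight (1/3)·1 = 1/3.
If it is in chest 3 (prior 1/3): chest 1 is available, opened with probability 1/7; weight (1/3)·(1/7) = 1/21.
The weights sum to 8/21.
So P(the ruby in chest 3 | the guide opened chest 1) = (1/21) / (8/21) = 1/8.

1/8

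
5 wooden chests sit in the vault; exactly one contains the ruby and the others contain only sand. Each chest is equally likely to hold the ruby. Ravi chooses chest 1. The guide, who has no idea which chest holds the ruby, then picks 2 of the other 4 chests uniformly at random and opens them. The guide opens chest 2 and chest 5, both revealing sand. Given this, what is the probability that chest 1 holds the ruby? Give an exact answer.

1/3

Consider each possible location of the ruby in turn.
If it is in any of chests 1, 3, and 4 (prior 1/5 each): the guide picks exactly this set with probability 1/6 regardless, and none is the prize; weight (1/5)·(1/6) = 1/30 each.
If it is in either of chests 2 and 5 (prior 1/5 each): that chest was opened and seen not to hold the prize — ruled out; weight (1/5)·0 = 0 each.
The weights sum to 1/10.
So P(the ruby in chest 1 | the guide opened chest 2 and chest 5) = (1/30) / (1/10) = 1/3.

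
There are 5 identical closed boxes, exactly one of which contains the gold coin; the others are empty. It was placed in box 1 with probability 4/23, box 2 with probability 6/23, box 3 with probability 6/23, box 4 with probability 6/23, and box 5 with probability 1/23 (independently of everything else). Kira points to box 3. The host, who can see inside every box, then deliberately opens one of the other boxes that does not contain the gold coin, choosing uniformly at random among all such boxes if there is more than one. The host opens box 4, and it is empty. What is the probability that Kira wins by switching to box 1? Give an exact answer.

8/31

Condition on the true location of the gold coin.
If it is in box 1 (prior 4/23): the host has 3 equally likely choices, so probability 1/3; weight (4/23)·(1/3) = 4/69.
If it is in box 2 (prior 6/23): the host has 3 equally likely choices, so probability 1/3; weight (6/23)·(1/3) = 2/23.
If it is in box 3 (prior 6/23): the host has 4 equally likely choices, so probability 1/4; weight (6/23)·(1/4) = 3/46.
If it is in box 4 (prior 6/23): the host opened box 4, so this case is ruled out; weight (6/23)·0 = 0.
If it is in box 5 (prior 1/23): the host has 3 equally likely choices, so probability 1/3; weight (1/23)·(1/3) = 1/69.
The weights sum to 31/138.
So P(the gold coin in box 1 | the host opened box 4) = (4/69) / (31/138) = 8/31.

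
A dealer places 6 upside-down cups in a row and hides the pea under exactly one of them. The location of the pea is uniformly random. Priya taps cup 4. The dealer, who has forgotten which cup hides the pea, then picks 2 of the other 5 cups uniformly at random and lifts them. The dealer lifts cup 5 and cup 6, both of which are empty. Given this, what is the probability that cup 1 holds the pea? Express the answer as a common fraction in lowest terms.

1/4

Because the dealer chose which cups to lift without knowing where the pea is, the choice is independent of the prize location. Learning that none of the 2 opened cups holds the pea simply rules out those 2 locations and leaves the remaining 4 cups still equally likely by symmetry.
So P(the pea under cup 1) = 1/4.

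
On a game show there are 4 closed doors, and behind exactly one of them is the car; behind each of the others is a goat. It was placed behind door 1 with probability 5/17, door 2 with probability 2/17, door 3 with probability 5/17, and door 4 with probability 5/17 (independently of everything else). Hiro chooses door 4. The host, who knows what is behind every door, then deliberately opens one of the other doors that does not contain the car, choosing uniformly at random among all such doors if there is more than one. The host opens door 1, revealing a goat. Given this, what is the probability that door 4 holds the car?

10/31

Condition on the true location of the car.
If it is behind door 1 (prior 5/17): the host opened door 1, so this case is ruled out; weight (5/17)·0 = 0.
If it is behind door 2 (prior 2/17): the host has 2 equally likely choices, so probability 1/2; weight (2/17)·(1/2) = 1/17.
If it is behind door 3 (prior 5/17): the host has 2 equally likely choices, so probability 1/2; weight (5/17)·(1/2) = 5/34.
If it is behind door 4 (prior 5/17): the host has 3 equally likely choices, so probability 1/3; weight (5/17)·(1/3) = 5/51.
The weights sum to 31/102.
So P(the car behind door 4 | the host opened door 1) = (5/51) / (31/102) = 10/31.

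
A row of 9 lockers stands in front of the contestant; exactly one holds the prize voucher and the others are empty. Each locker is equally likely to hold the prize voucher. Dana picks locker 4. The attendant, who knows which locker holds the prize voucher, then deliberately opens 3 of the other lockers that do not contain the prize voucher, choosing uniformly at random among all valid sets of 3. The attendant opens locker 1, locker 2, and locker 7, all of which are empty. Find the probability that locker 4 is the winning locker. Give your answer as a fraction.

Consider each possible location of the prize voucher in turn.
If it is in any of lockers 1, 2, and 7 (prior 1/9 each): that locker was opened and seen not to hold the prize — ruled out; weight (1/9)·0 = 0 each.
If it is in any of lockers 3, 5, 6, 8, and 9 (prior 1/9 each): the attendant has 35 equally likely choices, so probability 1/35; weight (1/9)·(1/35) = 1/315 each.
If it is in locker 4 (prior 1/9): the attendant has 56 equally likely choices, so probability 1/56; weight (1/9)·(1/56) = 1/504.
The weights sum to 1/56.
So P(the prize voucher in locker 4 | the attendant opened locker 1, locker 2, and locker 7) = (1/504) / (1/56) = 1/9.

1/9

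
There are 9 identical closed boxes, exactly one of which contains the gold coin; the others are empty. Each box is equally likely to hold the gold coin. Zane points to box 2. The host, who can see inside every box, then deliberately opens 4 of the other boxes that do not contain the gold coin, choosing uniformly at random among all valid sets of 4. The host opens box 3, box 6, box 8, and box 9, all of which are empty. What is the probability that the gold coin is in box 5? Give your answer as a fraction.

Consider each possible location of the gold coin in turn.
If it is in any of boxes 1, 4, 5, and 7 (prior 1/9 each): the host has 35 equally likely choices, so probability 1/35; weight (1/9)·(1/35) = 1/315 each.
If it is in box 2 (prior 1/9): the host has 70 equally likely choices, so probability 1/70; weight (1/9)·(1/70) = 1/630.
If it is in any of boxes 3, 6, 8, and 9 (prior 1/9 each): that box was opened and seen not to hold the prize — ruled out; weight (1/9)·0 = 0 each.
The weights sum to 1/70.
So P(the gold coin in box 5 | the host opened box 3, box 6, box 8, and box 9) = (1/315) / (1/70) = 2/9.

2/9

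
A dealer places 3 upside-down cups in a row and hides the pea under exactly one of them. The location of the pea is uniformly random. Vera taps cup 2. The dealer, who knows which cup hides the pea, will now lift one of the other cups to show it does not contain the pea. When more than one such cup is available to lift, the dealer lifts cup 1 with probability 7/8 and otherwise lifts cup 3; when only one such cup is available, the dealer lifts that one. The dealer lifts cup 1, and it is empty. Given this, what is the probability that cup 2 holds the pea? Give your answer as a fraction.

7/15

Consider each possible location of the pea in turn.
If it is under cup 1 (prior 1/3): the dealer opened cup 1, so this case is ruled out; weight (1/3)·0 = 0.
If it is under cup 2 (prior 1/3): cup 1 is available, opened with probability 7/8; weight (1/3)·(7/8) = 7/24.
If it is under cup 3 (prior 1/3): only cup 1 is available, probability 1; weight (1/3)·1 = 1/3.
The weights sum to 5/8.
So P(the pea under cup 2 | the dealer opened cup 1) = (7/24) / (5/8) = 7/15.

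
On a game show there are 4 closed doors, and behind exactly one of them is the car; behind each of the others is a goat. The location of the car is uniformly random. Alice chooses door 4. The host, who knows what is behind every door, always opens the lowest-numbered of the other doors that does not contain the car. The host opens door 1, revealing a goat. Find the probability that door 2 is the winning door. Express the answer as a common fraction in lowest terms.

Apply Bayes' rule, conditioning on where the car actually is.
If it is behind door 1 (prior 1/4): the host opened door 1, so this case is ruled out; weight (1/4)·0 = 0.
If it is behind any of doors 2, 3, and 4 (prior 1/4 each): door 1 is the lowest-numbered option available, probability 1; weight (1/4)·1 = 1/4 each.
The weights sum to 3/4.
So P(the car behind door 2 | the host opened door 1) = (1/4) / (3/4) = 1/3.

1/3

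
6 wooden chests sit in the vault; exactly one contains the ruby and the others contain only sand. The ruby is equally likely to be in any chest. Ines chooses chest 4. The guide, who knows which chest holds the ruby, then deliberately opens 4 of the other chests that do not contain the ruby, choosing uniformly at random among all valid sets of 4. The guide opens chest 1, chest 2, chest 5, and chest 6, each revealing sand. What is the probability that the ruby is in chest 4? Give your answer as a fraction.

1/6

Apply Bayes' rule, conditioning on where the ruby actually is.
If it is in any of chests 1, 2, 5, and 6 (prior 1/6 each): that chest was opened and seen not to hold the prize — ruled out; weight (1/6)·0 = 0 each.
If it is in chest 3 (prior 1/6): the guide has no choice, probability 1; weight (1/6)·1 = 1/6.
If it is in chest 4 (prior 1/6): the guide has 5 equally likely choices, so probability 1/5; weight (1/6)·(1/5) = 1/30.
The weights sum to 1/5.
So P(the ruby in chest 4 | the guide opened chest 1, chest 2, chest 5, and chest 6) = (1/30) / (1/5) = 1/6.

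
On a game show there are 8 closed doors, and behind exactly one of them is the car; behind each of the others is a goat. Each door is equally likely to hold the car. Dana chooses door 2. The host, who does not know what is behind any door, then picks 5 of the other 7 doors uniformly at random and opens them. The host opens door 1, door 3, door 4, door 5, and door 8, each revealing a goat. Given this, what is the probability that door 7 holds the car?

1/3

Because the host chose which doors to open without knowing where the car is, the choice is independent of the prize location. Learning that none of the 5 opened doors holds the car simply rules out those 5 locations and leaves the remaining 3 doors still equally likely by symmetry.
So P(the car behind door 7) = 1/3.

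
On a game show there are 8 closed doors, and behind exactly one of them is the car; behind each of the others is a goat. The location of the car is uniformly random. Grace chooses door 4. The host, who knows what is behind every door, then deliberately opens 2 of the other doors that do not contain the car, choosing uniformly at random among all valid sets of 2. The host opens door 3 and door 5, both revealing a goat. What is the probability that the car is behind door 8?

Consider each possible location of the car in turn.
If it is behind any of doors 1, 2, 6, 7, and 8 (prior 1/8 each): the host has 15 equally likely choices, so probability 1/15; weight (1/8)·(1/15) = 1/120 each.
If it is behind either of doors 3 and 5 (prior 1/8 each): that door was opened and seen not to hold the prize — ruled out; weight (1/8)·0 = 0 each.
If it is behind door 4 (prior 1/8): the host has 21 equally likely choices, so probability 1/21; weight (1/8)·(1/21) = 1/168.
The weights sum to 1/21.
So P(the car behind door 8 | the host opened door 3 and door 5) = (1/120) / (1/21) = 7/40.

7/40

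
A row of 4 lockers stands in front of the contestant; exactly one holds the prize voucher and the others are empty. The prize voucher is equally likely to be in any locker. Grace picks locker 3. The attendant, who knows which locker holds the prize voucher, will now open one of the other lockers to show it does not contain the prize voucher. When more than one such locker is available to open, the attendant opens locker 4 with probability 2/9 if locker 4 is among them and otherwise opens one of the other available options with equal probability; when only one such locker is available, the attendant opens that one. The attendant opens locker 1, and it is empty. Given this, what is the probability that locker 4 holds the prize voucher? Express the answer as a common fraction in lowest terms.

3/10

Consider each possible location of the prize voucher in turn.
If it is in locker 1 (prior 1/4): the attendant opened locker 1, so this case is ruled out; weight (1/4)·0 = 0.
If it is in locker 2 (prior 1/4): locker 4 is available but not opened, probability 7/9; weight (1/4)·(7/9) = 7/36.
If it is in locker 3 (prior 1/4): locker 4 is available but not opened; locker 1 gets probability (1 − 2/9)/2 = 7/18; weight (1/4)·(7/18) = 7/72.
If it is in locker 4 (prior 1/4): locker 4 holds the prize so is unavailable; the attendant chooses uniformly among the 2 others, probability 1/2; weight (1/4)·(1/2) = 1/8.
The weights sum to 5/12.
So P(the prize voucher in locker 4 | the attendant opened locker 1) = (1/8) / (5/12) = 3/10.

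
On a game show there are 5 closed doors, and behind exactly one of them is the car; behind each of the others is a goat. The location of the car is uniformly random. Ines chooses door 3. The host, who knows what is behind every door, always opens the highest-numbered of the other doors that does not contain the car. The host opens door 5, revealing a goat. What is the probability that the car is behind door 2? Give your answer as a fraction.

1/4

Condition on the true location of the car.
If it is behind any of doors 1, 2, 3, and 4 (prior 1/5 each): door 5 is the highest-numbered option available, probability 1; weight (1/5)·1 = 1/5 each.
If it is behind door 5 (prior 1/5): the host opened door 5, so this case is ruled out; weight (1/5)·0 = 0.
The weights sum to 4/5.
So P(the car behind door 2 | the host opened door 5) = (1/5) / (4/5) = 1/4.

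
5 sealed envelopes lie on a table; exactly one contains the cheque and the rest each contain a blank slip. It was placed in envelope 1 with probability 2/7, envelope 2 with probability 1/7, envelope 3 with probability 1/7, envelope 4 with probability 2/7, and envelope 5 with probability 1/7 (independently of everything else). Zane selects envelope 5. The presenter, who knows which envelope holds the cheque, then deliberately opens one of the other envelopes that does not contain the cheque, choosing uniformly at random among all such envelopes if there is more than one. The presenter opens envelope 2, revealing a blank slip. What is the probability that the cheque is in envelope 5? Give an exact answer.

Consider each possible location of the cheque in turn.
If it is in either of envelopes 1 and 4 (prior 2/7 each): the presenter has 3 equally likely choices, so probability 1/3; weight (2/7)·(1/3) = 2/21 each.
If it is in envelope 2 (prior 1/7): the presenter opened envelope 2, so this case is ruled out; weight (1/7)·0 = 0.
If it is in envelope 3 (prior 1/7): the presenter has 3 equally likely choices, so probability 1/3; weight (1/7)·(1/3) = 1/21.
If it is in envelope 5 (prior 1/7): the presenter has 4 equally likely choices, so probability 1/4; weight (1/7)·(1/4) = 1/28.
The weights sum to 23/84.
So P(the cheque in envelope 5 | the presenter opened envelope 2) = (1/28) / (23/84) = 3/23.

3/23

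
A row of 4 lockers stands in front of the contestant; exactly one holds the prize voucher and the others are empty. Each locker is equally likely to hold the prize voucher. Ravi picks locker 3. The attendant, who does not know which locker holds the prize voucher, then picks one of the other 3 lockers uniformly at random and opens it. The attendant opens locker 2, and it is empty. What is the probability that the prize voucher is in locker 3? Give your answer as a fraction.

1/3

Because the attendant chose which locker to open without knowing where the prize voucher is, the choice is independent of the prize location. Learning that locker 2 does not hold the prize voucher simply rules out that one location and leaves the remaining 3 lockers still equally likely by symmetry.
So P(the prize voucher in locker 3) = 1/3.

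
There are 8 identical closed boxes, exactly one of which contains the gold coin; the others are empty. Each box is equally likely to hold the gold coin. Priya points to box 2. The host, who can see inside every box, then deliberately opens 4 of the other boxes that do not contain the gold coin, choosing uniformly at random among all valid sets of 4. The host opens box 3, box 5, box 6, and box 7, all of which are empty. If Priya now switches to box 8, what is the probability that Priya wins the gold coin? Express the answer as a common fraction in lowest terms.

Apply Bayes' rule, conditioning on where the gold coin actually is.
If it is in any of boxes 1, 4, and 8 (prior 1/8 each): the host has 15 equally likely choices, so probability 1/15; weight (1/8)·(1/15) = 1/120 each.
If it is in box 2 (prior 1/8): the host has 35 equally likely choices, so probability 1/35; weight (1/8)·(1/35) = 1/280.
If it is in any of boxes 3, 5, 6, and 7 (prior 1/8 each): that box was opened and seen not to hold the prize — ruled out; weight (1/8)·0 = 0 each.
The weights sum to 1/35.
So P(the gold coin in box 8 | the host opened box 3, box 5, box 6, and box 7) = (1/120) / (1/35) = 7/24.

7/24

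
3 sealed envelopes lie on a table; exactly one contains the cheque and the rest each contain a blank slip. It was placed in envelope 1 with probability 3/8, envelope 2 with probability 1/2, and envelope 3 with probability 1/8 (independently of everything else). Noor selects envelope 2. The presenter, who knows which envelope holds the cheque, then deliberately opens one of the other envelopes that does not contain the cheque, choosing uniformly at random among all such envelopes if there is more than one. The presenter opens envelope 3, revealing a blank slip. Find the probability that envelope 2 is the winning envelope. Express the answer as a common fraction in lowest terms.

Consider each possible location of the cheque in turn.
If it is in envelope 1 (prior 3/8): the presenter has no choice, probability 1; weight (3/8)·1 = 3/8.
If it is in envelope 2 (prior 1/2): the presenter has 2 equally likely choices, so probability 1/2; weight (1/2)·(1/2) = 1/4.
If it is in envelope 3 (prior 1/8): the presenter opened envelope 3, so this case is ruled out; weight (1/8)·0 = 0.
The weights sum to 5/8.
So P(the cheque in envelope 2 | the presenter opened envelope 3) = (1/4) / (5/8) = 2/5.

2/5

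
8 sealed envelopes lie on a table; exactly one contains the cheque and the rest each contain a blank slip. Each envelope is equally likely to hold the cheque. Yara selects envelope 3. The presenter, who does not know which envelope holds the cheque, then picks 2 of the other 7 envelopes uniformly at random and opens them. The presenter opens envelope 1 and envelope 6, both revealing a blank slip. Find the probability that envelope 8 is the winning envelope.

1/6

Because the presenter chose which envelopes to open without knowing where the cheque is, the choice is independent of the prize location. Learning that none of the 2 opened envelopes holds the cheque simply rules out those 2 locations and leaves the remaining 6 envelopes still equally likely by symmetry.
So P(the cheque in envelope 8) = 1/6.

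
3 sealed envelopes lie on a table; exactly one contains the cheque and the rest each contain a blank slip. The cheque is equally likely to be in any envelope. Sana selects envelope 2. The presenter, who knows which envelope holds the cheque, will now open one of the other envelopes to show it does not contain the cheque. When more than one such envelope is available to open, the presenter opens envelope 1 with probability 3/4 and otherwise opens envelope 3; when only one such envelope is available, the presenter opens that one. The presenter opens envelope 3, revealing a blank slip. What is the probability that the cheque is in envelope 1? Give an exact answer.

Condition on the true location of the cheque.
If it is in envelope 1 (prior 1/3): only envelope 3 is available, probability 1; weight (1/3)·1 = 1/3.
If it is in envelope 2 (prior 1/3): envelope 1 is available but not opened, probability 1/4; weight (1/3)·(1/4) = 1/12.
If it is in envelope 3 (prior 1/3): the presenter opened envelope 3, so this case is ruled out; weight (1/3)·0 = 0.
The weights sum to 5/12.
So P(the cheque in envelope 1 | the presenter opened envelope 3) = (1/3) / (5/12) = 4/5.

4/5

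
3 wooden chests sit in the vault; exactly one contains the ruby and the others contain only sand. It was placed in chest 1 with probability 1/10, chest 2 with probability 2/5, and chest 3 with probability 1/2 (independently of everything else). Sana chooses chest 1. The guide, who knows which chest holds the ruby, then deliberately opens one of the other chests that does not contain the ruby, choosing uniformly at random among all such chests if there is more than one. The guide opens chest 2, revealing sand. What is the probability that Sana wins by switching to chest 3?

10/11

Apply Bayes' rule, conditioning on where the ruby actually is.
If it is in chest 1 (prior 1/10): the guide has 2 equally likely choices, so probability 1/2; weight (1/10)·(1/2) = 1/20.
If it is in chest 2 (prior 2/5): the guide opened chest 2, so this case is ruled out; weight (2/5)·0 = 0.
If it is in chest 3 (prior 1/2): the guide has no choice, probability 1; weight (1/2)·1 = 1/2.
The weights sum to 11/20.
So P(the ruby in chest 3 | the guide opened chest 2) = (1/2) / (11/20) = 10/11.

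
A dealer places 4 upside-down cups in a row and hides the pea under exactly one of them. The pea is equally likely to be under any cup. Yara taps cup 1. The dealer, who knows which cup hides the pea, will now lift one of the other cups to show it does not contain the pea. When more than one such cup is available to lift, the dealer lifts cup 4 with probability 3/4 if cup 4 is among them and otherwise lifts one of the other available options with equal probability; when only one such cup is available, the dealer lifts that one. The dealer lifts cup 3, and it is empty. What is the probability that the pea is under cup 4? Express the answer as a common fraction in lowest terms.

Condition on the true location of the pea.
If it is under cup 1 (prior 1/4): cup 4 is available but not opened; cup 3 gets probability (1 − 3/4)/2 = 1/8; weight (1/4)·(1/8) = 1/32.
If it is under cup 2 (prior 1/4): cup 4 is available but not opened, probability 1/4; weight (1/4)·(1/4) = 1/16.
If it is under cup 3 (prior 1/4): the dealer opened cup 3, so this case is ruled out; weight (1/4)·0 = 0.
If it is under cup 4 (prior 1/4): cup 4 holds the prize so is unavailable; the dealer chooses uniformly among the 2 others, probability 1/2; weight (1/4)·(1/2) = 1/8.
The weights sum to 7/32.
So P(the pea under cup 4 | the dealer opened cup 3) = (1/8) / (7/32) = 4/7.

4/7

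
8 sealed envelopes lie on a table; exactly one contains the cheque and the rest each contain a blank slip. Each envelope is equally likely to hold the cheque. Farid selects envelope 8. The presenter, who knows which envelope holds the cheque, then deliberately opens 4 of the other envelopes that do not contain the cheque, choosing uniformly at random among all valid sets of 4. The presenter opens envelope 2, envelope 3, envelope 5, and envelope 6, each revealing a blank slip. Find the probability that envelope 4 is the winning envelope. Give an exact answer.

7/24

Condition on the true location of the cheque.
If it is in any of envelopes 1, 4, and 7 (prior 1/8 each): the presenter has 15 equally likely choices, so probability 1/15; weight (1/8)·(1/15) = 1/120 each.
If it is in any of envelopes 2, 3, 5, and 6 (prior 1/8 each): that envelope was opened and seen not to hold the prize — ruled out; weight (1/8)·0 = 0 each.
If it is in envelope 8 (prior 1/8): the presenter has 35 equally likely choices, so probability 1/35; weight (1/8)·(1/35) = 1/280.
The weights sum to 1/35.
So P(the cheque in envelope 4 | the presenter opened envelope 2, envelope 3, envelope 5, and envelope 6) = (1/120) / (1/35) = 7/24.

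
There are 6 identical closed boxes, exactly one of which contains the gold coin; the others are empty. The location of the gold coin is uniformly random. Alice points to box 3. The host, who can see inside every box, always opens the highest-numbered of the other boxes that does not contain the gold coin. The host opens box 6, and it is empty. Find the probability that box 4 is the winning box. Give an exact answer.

Consider each possible location of the gold coin in turn.
If it is in any of boxes 1, 2, 3, 4, and 5 (prior 1/6 each): box 6 is the highest-numbered option available, probability 1; weight (1/6)·1 = 1/6 each.
If it is in box 6 (prior 1/6): the host opened box 6, so this case is ruled out; weight (1/6)·0 = 0.
The weights sum to 5/6.
So P(the gold coin in box 4 | the host opened box 6) = (1/6) / (5/6) = 1/5.

1/5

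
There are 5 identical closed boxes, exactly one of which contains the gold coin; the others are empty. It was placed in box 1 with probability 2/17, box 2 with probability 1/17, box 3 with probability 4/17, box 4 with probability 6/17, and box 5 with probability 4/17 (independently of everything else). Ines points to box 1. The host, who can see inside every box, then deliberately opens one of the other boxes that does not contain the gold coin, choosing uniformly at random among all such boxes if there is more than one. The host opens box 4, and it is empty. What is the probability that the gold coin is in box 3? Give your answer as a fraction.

8/21

Consider each possible location of the gold coin in turn.
If it is in box 1 (prior 2/17): the host has 4 equally likely choices, so probability 1/4; weight (2/17)·(1/4) = 1/34.
If it is in box 2 (prior 1/17): the host has 3 equally likely choices, so probability 1/3; weight (1/17)·(1/3) = 1/51.
If it is in either of boxes 3 and 5 (prior 4/17 each): the host has 3 equally likely choices, so probability 1/3; weight (4/17)·(1/3) = 4/51 each.
If it is in box 4 (prior 6/17): the host opened box 4, so this case is ruled out; weight (6/17)·0 = 0.
The weights sum to 7/34.
So P(the gold coin in box 3 | the host opened box 4) = (4/51) / (7/34) = 8/21.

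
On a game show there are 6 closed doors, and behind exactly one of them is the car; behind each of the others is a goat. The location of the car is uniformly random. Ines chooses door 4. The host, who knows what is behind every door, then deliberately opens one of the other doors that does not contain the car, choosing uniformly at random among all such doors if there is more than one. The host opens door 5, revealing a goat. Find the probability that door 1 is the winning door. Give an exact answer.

Consider each possible location of the car in turn.
If it is behind any of doors 1, 2, 3, and 6 (prior 1/6 each): the host has 4 equally likely choices, so probability 1/4; weight (1/6)·(1/4) = 1/24 each.
If it is behind door 4 (prior 1/6): the host has 5 equally likely choices, so probability 1/5; weight (1/6)·(1/5) = 1/30.
If it is behind door 5 (prior 1/6): the host opened door 5, so this case is ruled out; weight (1/6)·0 = 0.
The weights sum to 1/5.
So P(the car behind door 1 | the host opened door 5) = (1/24) / (1/5) = 5/24.

5/24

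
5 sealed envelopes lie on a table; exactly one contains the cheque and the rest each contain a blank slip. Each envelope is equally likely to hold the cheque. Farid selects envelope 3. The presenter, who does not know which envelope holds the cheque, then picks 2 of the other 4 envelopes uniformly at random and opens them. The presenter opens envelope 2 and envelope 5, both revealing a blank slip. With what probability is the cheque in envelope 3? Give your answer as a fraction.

1/3

Consider each possible location of the cheque in turn.
If it is in any of envelopes 1, 3, and 4 (prior 1/5 each): the presenter picks exactly this set with probability 1/6 regardless, and none is the prize; weight (1/5)·(1/6) = 1/30 each.
If it is in either of envelopes 2 and 5 (prior 1/5 each): that envelope was opened and seen not to hold the prize — ruled out; weight (1/5)·0 = 0 each.
The weights sum to 1/10.
So P(the cheque in envelope 3 | the presenter opened envelope 2 and envelope 5) = (1/30) / (1/10) = 1/3.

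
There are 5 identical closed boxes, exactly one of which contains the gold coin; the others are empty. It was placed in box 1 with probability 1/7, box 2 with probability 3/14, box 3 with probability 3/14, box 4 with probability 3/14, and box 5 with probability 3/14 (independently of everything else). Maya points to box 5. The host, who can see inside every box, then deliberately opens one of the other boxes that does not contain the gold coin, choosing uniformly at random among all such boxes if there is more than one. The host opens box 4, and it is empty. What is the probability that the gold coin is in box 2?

12/41

Condition on the true location of the gold coin.
If it is in box 1 (prior 1/7): the host has 3 equally likely choices, so probability 1/3; weight (1/7)·(1/3) = 1/21.
If it is in either of boxes 2 and 3 (prior 3/14 each): the host has 3 equally likely choices, so probability 1/3; weight (3/14)·(1/3) = 1/14 each.
If it is in box 4 (prior 3/14): the host opened box 4, so this case is ruled out; weight (3/14)·0 = 0.
If it is in box 5 (prior 3/14): the host has 4 equally likely choices, so probability 1/4; weight (3/14)·(1/4) = 3/56.
The weights sum to 41/168.
So P(the gold coin in box 2 | the host opened box 4) = (1/14) / (41/168) = 12/41.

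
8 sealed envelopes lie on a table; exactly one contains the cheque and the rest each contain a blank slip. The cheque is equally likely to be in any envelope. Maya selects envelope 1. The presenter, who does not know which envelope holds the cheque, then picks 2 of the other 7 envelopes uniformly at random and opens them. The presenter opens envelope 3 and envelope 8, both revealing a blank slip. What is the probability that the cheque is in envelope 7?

1/6

Apply Bayes' rule, conditioning on where the cheque actually is.
If it is in any of envelopes 1, 2, 4, 5, 6, and 7 (prior 1/8 each): the presenter picks exactly this set with probability 1/21 regardless, and none is the prize; weight (1/8)·(1/21) = 1/168 each.
If it is in either of envelopes 3 and 8 (prior 1/8 each): that envelope was opened and seen not to hold the prize — ruled out; weight (1/8)·0 = 0 each.
The weights sum to 1/28.
So P(the cheque in envelope 7 | the presenter opened envelope 3 and envelope 8) = (1/168) / (1/28) = 1/6.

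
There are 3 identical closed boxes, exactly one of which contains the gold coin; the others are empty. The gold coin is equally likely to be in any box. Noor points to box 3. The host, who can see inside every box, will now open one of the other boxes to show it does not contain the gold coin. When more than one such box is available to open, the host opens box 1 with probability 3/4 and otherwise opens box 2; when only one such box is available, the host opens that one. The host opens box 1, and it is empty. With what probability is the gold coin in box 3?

Condition on the true location of the gold coin.
If it is in box 1 (prior 1/3): the host opened box 1, so this case is ruled out; weight (1/3)·0 = 0.
If it is in box 2 (prior 1/3): only box 1 is available, probability 1; weight (1/3)·1 = 1/3.
If it is in box 3 (prior 1/3): box 1 is available, opened with probability 3/4; weight (1/3)·(3/4) = 1/4.
The weights sum to 7/12.
So P(the gold coin in box 3 | the host opened box 1) = (1/4) / (7/12) = 3/7.

3/7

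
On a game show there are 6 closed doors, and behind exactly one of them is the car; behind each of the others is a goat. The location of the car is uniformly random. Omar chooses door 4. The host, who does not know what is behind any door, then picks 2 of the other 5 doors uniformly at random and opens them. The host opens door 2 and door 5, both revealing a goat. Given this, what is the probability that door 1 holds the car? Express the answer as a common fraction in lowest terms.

Because the host chose which doors to open without knowing where the car is, the choice is independent of the prize location. Learning that none of the 2 opened doors holds the car simply rules out those 2 locations and leaves the remaining 4 doors still equally likely by symmetry.
So P(the car behind door 1) = 1/4.

1/4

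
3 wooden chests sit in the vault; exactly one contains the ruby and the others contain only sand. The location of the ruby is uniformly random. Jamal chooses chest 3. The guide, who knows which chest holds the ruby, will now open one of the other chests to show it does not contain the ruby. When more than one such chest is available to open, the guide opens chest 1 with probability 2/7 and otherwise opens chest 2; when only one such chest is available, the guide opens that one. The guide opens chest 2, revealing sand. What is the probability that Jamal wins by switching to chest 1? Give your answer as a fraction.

7/12

Apply Bayes' rule, conditioning on where the ruby actually is.
If it is in chest 1 (prior 1/3): only chest 2 is available, probability 1; weight (1/3)·1 = 1/3.
If it is in chest 2 (prior 1/3): the guide opened chest 2, so this case is ruled out; weight (1/3)·0 = 0.
If it is in chest 3 (prior 1/3): chest 1 is available but not opened, probability 5/7; weight (1/3)·(5/7) = 5/21.
The weights sum to 4/7.
So P(the ruby in chest 1 | the guide opened chest 2) = (1/3) / (4/7) = 7/12.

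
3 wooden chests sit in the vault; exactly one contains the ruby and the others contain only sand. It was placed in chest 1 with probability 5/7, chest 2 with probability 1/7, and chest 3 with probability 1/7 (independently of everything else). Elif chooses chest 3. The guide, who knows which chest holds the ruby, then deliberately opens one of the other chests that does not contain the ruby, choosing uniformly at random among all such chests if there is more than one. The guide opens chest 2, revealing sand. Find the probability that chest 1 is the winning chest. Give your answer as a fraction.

10/11

Apply Bayes' rule, conditioning on where the ruby actually is.
If it is in chest 1 (prior 5/7): the guide has no choice, probability 1; weight (5/7)·1 = 5/7.
If it is in chest 2 (prior 1/7): the guide opened chest 2, so this case is ruled out; weight (1/7)·0 = 0.
If it is in chest 3 (prior 1/7): the guide has 2 equally likely choices, so probability 1/2; weight (1/7)·(1/2) = 1/14.
The weights sum to 11/14.
So P(the ruby in chest 1 | the guide opened chest 2) = (5/7) / (11/14) = 10/11.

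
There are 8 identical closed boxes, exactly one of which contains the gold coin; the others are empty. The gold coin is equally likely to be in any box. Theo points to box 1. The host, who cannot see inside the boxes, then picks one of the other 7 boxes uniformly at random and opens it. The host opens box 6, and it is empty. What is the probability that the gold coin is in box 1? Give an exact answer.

1/7

Consider each possible location of the gold coin in turn.
If it is in any of boxes 1, 2, 3, 4, 5, 7, and 8 (prior 1/8 each): the host picks box 6 with probability 1/7 regardless, and it is not the prize; weight (1/8)·(1/7) = 1/56 each.
If it is in box 6 (prior 1/8): the host opened box 6, so this case is ruled out; weight (1/8)·0 = 0.
The weights sum to 1/8.
So P(the gold coin in box 1 | the host opened box 6) = (1/56) / (1/8) = 1/7.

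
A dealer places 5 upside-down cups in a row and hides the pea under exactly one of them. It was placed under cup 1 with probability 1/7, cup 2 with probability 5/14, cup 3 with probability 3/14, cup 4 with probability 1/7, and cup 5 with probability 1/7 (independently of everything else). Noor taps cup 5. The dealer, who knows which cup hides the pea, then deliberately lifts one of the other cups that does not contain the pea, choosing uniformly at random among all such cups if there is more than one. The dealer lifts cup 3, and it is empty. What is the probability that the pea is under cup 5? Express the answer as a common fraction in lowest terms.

Apply Bayes' rule, conditioning on where the pea actually is.
If it is under either of cups 1 and 4 (prior 1/7 each): the dealer has 3 equally likely choices, so probability 1/3; weight (1/7)·(1/3) = 1/21 each.
If it is under cup 2 (prior 5/14): the dealer has 3 equally likely choices, so probability 1/3; weight (5/14)·(1/3) = 5/42.
If it is under cup 3 (prior 3/14): the dealer opened cup 3, so this case is ruled out; weight (3/14)·0 = 0.
If it is under cup 5 (prior 1/7): the dealer has 4 equally likely choices, so probability 1/4; weight (1/7)·(1/4) = 1/28.
The weights sum to 1/4.
So P(the pea under cup 5 | the dealer opened cup 3) = (1/28) / (1/4) = 1/7.

1/7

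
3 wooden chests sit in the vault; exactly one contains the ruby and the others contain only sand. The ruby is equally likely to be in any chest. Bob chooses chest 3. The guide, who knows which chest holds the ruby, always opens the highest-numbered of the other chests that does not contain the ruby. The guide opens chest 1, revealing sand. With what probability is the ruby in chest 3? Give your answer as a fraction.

Apply Bayes' rule, conditioning on where the ruby actually is.
If it is in chest 1 (prior 1/3): the guide opened chest 1, so this case is ruled out; weight (1/3)·0 = 0.
If it is in chest 2 (prior 1/3): chest 1 is the highest-numbered option available, probability 1; weight (1/3)·1 = 1/3.
If it is in chest 3 (prior 1/3): the guide would have opened chest 2 instead, probability 0; weight (1/3)·0 = 0.
The weights sum to 1/3.
So P(the ruby in chest 3 | the guide opened chest 1) = 0 / (1/3) = 0.

0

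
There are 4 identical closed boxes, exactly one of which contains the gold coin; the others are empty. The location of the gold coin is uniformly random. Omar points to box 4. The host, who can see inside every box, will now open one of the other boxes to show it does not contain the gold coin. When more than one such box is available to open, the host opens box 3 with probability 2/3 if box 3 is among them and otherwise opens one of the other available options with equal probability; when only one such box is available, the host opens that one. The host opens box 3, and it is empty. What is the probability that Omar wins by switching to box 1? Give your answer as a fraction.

1/3

Condition on the true location of the gold coin.
If it is in any of boxes 1, 2, and 4 (prior 1/4 each): box 3 is available, opened with probability 2/3; weight (1/4)·(2/3) = 1/6 each.
If it is in box 3 (prior 1/4): the host opened box 3, so this case is ruled out; weight (1/4)·0 = 0.
The weights sum to 1/2.
So P(the gold coin in box 1 | the host opened box 3) = (1/6) / (1/2) = 1/3.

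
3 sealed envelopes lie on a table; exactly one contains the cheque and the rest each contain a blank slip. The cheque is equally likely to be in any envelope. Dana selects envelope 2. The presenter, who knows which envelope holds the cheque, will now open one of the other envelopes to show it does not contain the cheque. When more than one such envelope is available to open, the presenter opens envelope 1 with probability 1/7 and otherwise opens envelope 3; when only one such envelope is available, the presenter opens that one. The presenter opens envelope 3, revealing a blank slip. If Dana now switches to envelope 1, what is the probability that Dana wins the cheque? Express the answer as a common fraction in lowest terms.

Condition on the true location of the cheque.
If it is in envelope 1 (prior 1/3): only envelope 3 is available, probability 1; weight (1/3)·1 = 1/3.
If it is in envelope 2 (prior 1/3): envelope 1 is available but not opened, probability 6/7; weight (1/3)·(6/7) = 2/7.
If it is in envelope 3 (prior 1/3): the presenter opened envelope 3, so this case is ruled out; weight (1/3)·0 = 0.
The weights sum to 13/21.
So P(the cheque in envelope 1 | the presenter opened envelope 3) = (1/3) / (13/21) = 7/13.

7/13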